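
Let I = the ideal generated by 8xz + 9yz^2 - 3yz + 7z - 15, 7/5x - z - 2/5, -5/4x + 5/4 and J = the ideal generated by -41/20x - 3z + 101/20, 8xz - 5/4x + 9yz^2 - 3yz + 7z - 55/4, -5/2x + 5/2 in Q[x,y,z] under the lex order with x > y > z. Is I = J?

Yes, the ideals are equal.

For a fixed monomial order, each ideal has a unique reduced Gröbner basis; comparing bases decides equality.
Buchberger on the first generating set:
f_1 = 8xz + 9yz^2 - 3yz + 7z - 15, LT = xz.
f_2 = 7/5x - z - 2/5, LT = x.
f_3 = -5/4x + 5/4, LT = x.

S(f_1,f_2): lcm = xz. S = 9/8yz^2 - 3/8yz + 5/7z^2 + 65/56z - 15/8.
  leading term yz^2: no divisor's leading term divides it; move 9/8yz^2 to the remainder.
  leading term yz: no divisor's leading term divides it; move -3/8yz to the remainder.
  leading term z^2: no divisor's leading term divides it; move 5/7z^2 to the remainder.
  leading term z: no divisor's leading term divides it; move 65/56z to the remainder.
  leading term 1: no divisor's leading term divides it; move -15/8 to the remainder.
  remainder 9/8yz^2 - 3/8yz + 5/7z^2 + 65/56z - 15/8 ≠ 0; add g_4 = 9/8yz^2 - 3/8yz + 5/7z^2 + 65/56z - 15/8 to the basis.

S(f_1,f_3): lcm = xz. S = 9/8yz^2 - 3/8yz + 15/8z - 15/8.
  leading term yz^2: subtract (1)·g_4 from 9/8yz^2 - 3/8yz + 15/8z - 15/8 → -5/7z^2 + 5/7z
  leading term z^2: no divisor's leading term divides it; move -5/7z^2 to the remainder.
  leading term z: no divisor's leading term divides it; move 5/7z to the remainder.
  remainder -5/7z^2 + 5/7z ≠ 0; add g_5 = -5/7z^2 + 5/7z to the basis.

S(f_2,f_3): lcm = x. S = -5/7z + 5/7.
  leading term z: no divisor's leading term divides it; move -5/7z to the remainder.
  leading term 1: no divisor's leading term divides it; move 5/7 to the remainder.
  remainder -5/7z + 5/7 ≠ 0; add g_6 = -5/7z + 5/7 to the basis.

S(g_4,g_5): lcm = yz^2. S = 2/3yz + 40/63z^2 + 65/63z - 5/3.
  leading term yz: subtract (-14/15y)·g_6 from 2/3yz + 40/63z^2 + 65/63z - 5/3 → 2/3y + 40/63z^2 + 65/63z - 5/3
  leading term y: no divisor's leading term divides it; move 2/3y to the remainder.
  leading term z^2: subtract (-8/9)·g_5 from 40/63z^2 + 65/63z - 5/3 → 5/3z - 5/3
  leading term z: subtract (-7/3)·g_6 from 5/3z - 5/3 → 0
  remainder 2/3y ≠ 0; add g_7 = 2/3y to the basis.

The other S-polynomials (S(f_1,g_4), S(f_2,g_4), S(f_3,g_4), S(f_1,g_5), S(f_2,g_5), S(f_3,g_5), S(f_1,g_6), S(f_2,g_6), S(f_3,g_6), S(g_4,g_6), S(g_5,g_6), S(f_1,g_7), S(f_2,g_7), S(f_3,g_7), S(g_4,g_7), S(g_5,g_7), S(g_6,g_7)) all reduce to 0 modulo the current basis, so we have a Gröbner basis.
Inter-reduce: drop elements whose leading term is divisible by another's, tail-reduce, and make monic.
Reduced Gröbner basis: {x - 1, y, z - 1}.

Buchberger on the second generating set:
h_1 = -41/20x - 3z + 101/20, LT = x.
h_2 = 8xz - 5/4x + 9yz^2 - 3yz + 7z - 55/4, LT = xz.
h_3 = -5/2x + 5/2, LT = x.

S(h_1,h_2): lcm = xz. S = 5/32x - 9/8yz^2 + 3/8yz + 60/41z^2 - 1095/328z + 55/32.
  leading term x: subtract (-25/328)·h_1 from 5/32x - 9/8yz^2 + 3/8yz + 60/41z^2 - 1095/328z + 55/32 → -9/8yz^2 + 3/8yz + 60/41z^2 - 585/164z + 345/164
  leading term yz^2: no divisor's leading term divides it; move -9/8yz^2 to the remainder.
  leading term yz: no divisor's leading term divides it; move 3/8yz to the remainder.
  leading term z^2: no divisor's leading term divides it; move 60/41z^2 to the remainder.
  leading term z: no divisor's leading term divides it; move -585/164z to the remainder.
  leading term 1: no divisor's leading term divides it; move 345/164 to the remainder.
  remainder -9/8yz^2 + 3/8yz + 60/41z^2 - 585/164z + 345/164 ≠ 0; add k_4 = -9/8yz^2 + 3/8yz + 60/41z^2 - 585/164z + 345/164 to the basis.

S(h_1,h_3): lcm = x. S = 60/41z - 60/41.
  leading term z: no divisor's leading term divides it; move 60/41z to the remainder.
  leading term 1: no divisor's leading term divides it; move -60/41 to the remainder.
  remainder 60/41z - 60/41 ≠ 0; add k_5 = 60/41z - 60/41 to the basis.

S(k_4,k_5): lcm = yz^2. S = 2/3yz - 160/123z^2 + 130/41z - 230/123.
  leading term yz: subtract (41/90y)·k_5 from 2/3yz - 160/123z^2 + 130/41z - 230/123 → 2/3y - 160/123z^2 + 130/41z - 230/123
  leading term y: no divisor's leading term divides it; move 2/3y to the remainder.
  leading term z^2: subtract (-8/9z)·k_5 from -160/123z^2 + 130/41z - 230/123 → 230/123z - 230/123
  leading term z: subtract (23/18)·k_5 from 230/123z - 230/123 → 0
  remainder 2/3y ≠ 0; add k_6 = 2/3y to the basis.

The other S-polynomials (S(h_2,h_3), S(h_1,k_4), S(h_2,k_4), S(h_3,k_4), S(h_1,k_5), S(h_2,k_5), S(h_3,k_5), S(h_1,k_6), S(h_2,k_6), S(h_3,k_6), S(k_4,k_6), S(k_5,k_6)) all reduce to 0 modulo the current basis, so we have a Gröbner basis.
Inter-reduce: drop elements whose leading term is divisible by another's, tail-reduce, and make monic.
Reduced Gröbner basis: {x - 1, y, z - 1}.

The two bases agree; hence the ideals are identical.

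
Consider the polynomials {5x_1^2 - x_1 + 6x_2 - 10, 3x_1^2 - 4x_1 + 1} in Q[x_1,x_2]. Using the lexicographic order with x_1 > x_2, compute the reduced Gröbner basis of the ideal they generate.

f_1 = 5x_1^2 - x_1 + 6x_2 - 10, LT = x_1^2.
f_2 = 3x_1^2 - 4x_1 + 1, LT = x_1^2.

S(f_1,f_2): lcm = x_1^2. S = 17/15x_1 + 6/5x_2 - 7/3.
  reduce S modulo (f_1, f_2):
  remainder 17/15x_1 + 6/5x_2 - 7/3 ≠ 0; add g_3 = 17/15x_1 + 6/5x_2 - 7/3 to the basis.

S(f_1,g_3): lcm = x_1^2. S = -18/17x_1x_2 + 158/85x_1 + 6/5x_2 - 2.
  reduce S modulo (f_1, f_2, g_3):
  remainder 324/289x_2^2 - 852/289x_2 + 528/289 ≠ 0; add g_4 = 324/289x_2^2 - 852/289x_2 + 528/289 to the basis.

The other S-polynomials (S(f_2,g_3), S(f_1,g_4), S(f_2,g_4), S(g_3,g_4)) all reduce to 0 modulo the current basis, so we have a Gröbner basis.
Inter-reduce: drop elements whose leading term is divisible by another's, tail-reduce, and make monic.

G = {x_1 + 18/17x_2 - 35/17, x_2^2 - 71/27x_2 + 44/27}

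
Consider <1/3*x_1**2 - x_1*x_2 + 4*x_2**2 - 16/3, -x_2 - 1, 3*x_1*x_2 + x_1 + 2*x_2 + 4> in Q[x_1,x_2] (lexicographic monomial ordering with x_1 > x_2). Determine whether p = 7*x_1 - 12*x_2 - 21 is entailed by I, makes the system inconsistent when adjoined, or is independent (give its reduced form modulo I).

First compute the reduced Gröbner basis of I by Buchberger's algorithm.
f_1 = 1/3*x_1**2 - x_1*x_2 + 4*x_2**2 - 16/3, LT = x_1**2.
f_2 = -x_2 - 1, LT = x_2.
f_3 = 3*x_1*x_2 + x_1 + 2*x_2 + 4, LT = x_1*x_2.

S(f_1,f_3): lcm = x_1**2*x_2. S = -1/3*x_1**2 - 3*x_1*x_2**2 - 2/3*x_1*x_2 - 4/3*x_1 + 12*x_2**3 - 16*x_2.
  leading term x_1**2: subtract (-1)·f_1 from -1/3*x_1**2 - 3*x_1*x_2**2 - 2/3*x_1*x_2 - 4/3*x_1 + 12*x_2**3 - 16*x_2 → -3*x_1*x_2**2 - 5/3*x_1*x_2 - 4/3*x_1 + 12*x_2**3 + 4*x_2**2 - 16*x_2 - 16/3
  leading term x_1*x_2**2: subtract (3*x_1*x_2)·f_2 from -3*x_1*x_2**2 - 5/3*x_1*x_2 - 4/3*x_1 + 12*x_2**3 + 4*x_2**2 - 16*x_2 - 16/3 → 4/3*x_1*x_2 - 4/3*x_1 + 12*x_2**3 + 4*x_2**2 - 16*x_2 - 16/3
  leading term x_1*x_2: subtract (-4/3*x_1)·f_2 from 4/3*x_1*x_2 - 4/3*x_1 + 12*x_2**3 + 4*x_2**2 - 16*x_2 - 16/3 → -8/3*x_1 + 12*x_2**3 + 4*x_2**2 - 16*x_2 - 16/3
  leading term x_1: no divisor's leading term divides it; move -8/3*x_1 to the remainder.
  leading term x_2**3: subtract (-12*x_2**2)·f_2 from 12*x_2**3 + 4*x_2**2 - 16*x_2 - 16/3 → -8*x_2**2 - 16*x_2 - 16/3
  leading term x_2**2: subtract (8*x_2)·f_2 from -8*x_2**2 - 16*x_2 - 16/3 → -8*x_2 - 16/3
  leading term x_2: subtract (8)·f_2 from -8*x_2 - 16/3 → 8/3
  leading term 1: no divisor's leading term divides it; move 8/3 to the remainder.
  remainder -8/3*x_1 + 8/3 ≠ 0; add h_4 = -8/3*x_1 + 8/3 to the basis.

The other S-polynomials (S(f_1,f_2), S(f_2,f_3), S(f_1,h_4), S(f_2,h_4), S(f_3,h_4)) all reduce to 0 modulo the current basis, so we have a Gröbner basis.
Inter-reduce: drop elements whose leading term is divisible by another's, tail-reduce, and make monic.
Reduced Gröbner basis: {x_1 - 1, x_2 + 1}.
Label its elements g_1 = x_1 - 1, g_2 = x_2 + 1.

Reduce p = 7*x_1 - 12*x_2 - 21 modulo G:
  leading term x_1: subtract (7)·g_1 from 7*x_1 - 12*x_2 - 21 → -12*x_2 - 14
  leading term x_2: subtract (-12)·g_2 from -12*x_2 - 14 → -2
  leading term 1: no divisor's leading term divides it; move -2 to the remainder.
  normal form = -2.
The normal form is nonzero, so p ∉ I. Since p minus its normal form lies in I, I + (p) = I + (r) where r = -2; decide whether this ideal is the whole ring.
Here r = -2 is a nonzero constant, hence a unit: 1 ∈ I + (p), the Gröbner basis of I + (p) is {1}, and the enlarged system has no common solution — adjoining p is inconsistent.

The remainder on division by a Gröbner basis is unique — it is the normal form.

Adjoining 7*x_1 - 12*x_2 - 21 makes the ideal the whole ring: the system is inconsistent.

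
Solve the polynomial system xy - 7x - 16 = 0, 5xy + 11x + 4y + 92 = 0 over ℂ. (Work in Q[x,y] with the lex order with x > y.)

Compute a lex Gröbner basis by Buchberger's algorithm.
f_1 = xy - 7x - 16, LT = xy.
f_2 = 5xy + 11x + 4y + 92, LT = xy.

S(f_1,f_2): lcm = xy. S = -\tfrac{46}{5}x - \tfrac{4}{5}y - \tfrac{172}{5}.
  leading term x: no divisor's leading term divides it; move -\tfrac{46}{5}x to the remainder.
  leading term y: no divisor's leading term divides it; move -\tfrac{4}{5}y to the remainder.
  leading term 1: no divisor's leading term divides it; move -\tfrac{172}{5} to the remainder.
  remainder -\tfrac{46}{5}x - \tfrac{4}{5}y - \tfrac{172}{5} ≠ 0; add h_3 = -\tfrac{46}{5}x - \tfrac{4}{5}y - \tfrac{172}{5} to the basis.

S(f_1,h_3): lcm = xy. S = -7x - \tfrac{2}{23}y^{2} - \tfrac{86}{23}y - 16.
  leading term x: subtract (\tfrac{35}{46})·h_3 from -7x - \tfrac{2}{23}y^{2} - \tfrac{86}{23}y - 16 → -\tfrac{2}{23}y^{2} - \tfrac{72}{23}y + \tfrac{234}{23}
  leading term y^{2}: no divisor's leading term divides it; move -\tfrac{2}{23}y^{2} to the remainder.
  leading term y: no divisor's leading term divides it; move -\tfrac{72}{23}y to the remainder.
  leading term 1: no divisor's leading term divides it; move \tfrac{234}{23} to the remainder.
  remainder -\tfrac{2}{23}y^{2} - \tfrac{72}{23}y + \tfrac{234}{23} ≠ 0; add h_4 = -\tfrac{2}{23}y^{2} - \tfrac{72}{23}y + \tfrac{234}{23} to the basis.

The other S-polynomials (S(f_2,h_3), S(f_1,h_4), S(f_2,h_4), S(h_3,h_4)) all reduce to 0 modulo the current basis, so we have a Gröbner basis.
Inter-reduce: drop elements whose leading term is divisible by another's, tail-reduce, and make monic.
Reduced Gröbner basis: {x + \tfrac{2}{23}y + \tfrac{86}{23}, y^{2} + 36y - 117}.

From the last basis element, y^{2} + 36y - 117 = 0, so y takes values in {-39, 3}. Each choice, substituted upward through the basis, yields the corresponding point(s) of the solution set.
  y = -39: the earlier basis element becomes x + \tfrac{8}{23} = 0, giving x = -8/23 — point (-8/23, -39).
  y = 3: the earlier basis element becomes x + 4 = 0, giving x = -4 — point (-4, 3).

{(-8/23, -39), (-4, 3)}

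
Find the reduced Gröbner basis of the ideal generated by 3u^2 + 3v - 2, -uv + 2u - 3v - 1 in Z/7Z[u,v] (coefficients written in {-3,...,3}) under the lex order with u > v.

This is the nonlinear analogue of row-reducing a linear system.

f_1 = 3u^2 + 3v - 2, LT = u^2.
f_2 = -uv + 2u - 3v - 1, LT = uv.

S(f_1,f_2): lcm = u^2v. S = 2u^2 - 3uv - u + v^2 - 3v.
  leading term u^2: subtract (3)·f_1 from 2u^2 - 3uv - u + v^2 - 3v → -3uv - u + v^2 + 2v - 1
  leading term uv: subtract (3)·f_2 from -3uv - u + v^2 + 2v - 1 → v^2 - 3v + 2
  leading term v^2: no divisor's leading term divides it; move v^2 to the remainder.
  leading term v: no divisor's leading term divides it; move -3v to the remainder.
  leading term 1: no divisor's leading term divides it; move 2 to the remainder.
  remainder v^2 - 3v + 2 ≠ 0; add g_3 = v^2 - 3v + 2 to the basis.

The other S-polynomials (S(f_1,g_3), S(f_2,g_3)) all reduce to 0 modulo the current basis, so we have a Gröbner basis.

G = {u^2 + v - 3, uv - 2u + 3v + 1, v^2 - 3v + 2}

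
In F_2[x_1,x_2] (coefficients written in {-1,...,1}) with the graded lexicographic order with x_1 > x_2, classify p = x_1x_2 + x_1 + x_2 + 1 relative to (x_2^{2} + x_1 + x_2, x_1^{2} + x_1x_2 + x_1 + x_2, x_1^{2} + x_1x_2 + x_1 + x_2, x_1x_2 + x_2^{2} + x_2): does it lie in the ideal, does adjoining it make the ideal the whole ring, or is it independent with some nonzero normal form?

Adjoining x_1x_2 + x_1 + x_2 + 1 makes the ideal the whole ring: the system is inconsistent.

First compute the reduced Gröbner basis of I by Buchberger's algorithm.
f_1 = x_2^{2} + x_1 + x_2, LT = x_2^{2}.
f_2 = x_1^{2} + x_1x_2 + x_1 + x_2, LT = x_1^{2}.
f_3 = x_1^{2} + x_1x_2 + x_1 + x_2, LT = x_1^{2}.
f_4 = x_1x_2 + x_2^{2} + x_2, LT = x_1x_2.

S(f_1,f_4): lcm = x_1x_2^{2}. S = x_2^{3} + x_1^{2} + x_1x_2 + x_2^{2}.
  reduce S modulo (f_1, f_2, f_3, f_4):
  remainder x_2 ≠ 0; add h_5 = x_2 to the basis.

S(f_2,f_4): lcm = x_1^{2}x_2. S = x_2^{2}.
  reduce S modulo (f_1, f_2, f_3, f_4, h_5):
  remainder x_1 ≠ 0; add h_6 = x_1 to the basis.

The other S-polynomials (S(f_1,f_2), S(f_1,f_3), S(f_2,f_3), S(f_3,f_4), S(f_1,h_5), S(f_2,h_5), S(f_3,h_5), S(f_4,h_5), S(f_1,h_6), S(f_2,h_6), S(f_3,h_6), S(f_4,h_6), S(h_5,h_6)) all reduce to 0 modulo the current basis, so we have a Gröbner basis.
Inter-reduce: drop elements whose leading term is divisible by another's, tail-reduce, and make monic.
Reduced Gröbner basis: {x_1, x_2}.
Label its elements g_1 = x_1, g_2 = x_2.

Reduce p = x_1x_2 + x_1 + x_2 + 1 modulo G:
  leading term x_1x_2: subtract (x_2)·g_1 from x_1x_2 + x_1 + x_2 + 1 → x_1 + x_2 + 1
  leading term x_1: subtract (1)·g_1 from x_1 + x_2 + 1 → x_2 + 1
  leading term x_2: subtract (1)·g_2 from x_2 + 1 → 1
  leading term 1: no divisor's leading term divides it; move 1 to the remainder.
  normal form = 1.
The normal form is nonzero, so p ∉ I. Since p minus its normal form lies in I, I + (p) = I + (r) where r = 1; decide whether this ideal is the whole ring.
Here r = 1 is a nonzero constant, hence a unit: 1 ∈ I + (p), the Gröbner basis of I + (p) is {1}, and the enlarged system has no common solution — adjoining p is inconsistent.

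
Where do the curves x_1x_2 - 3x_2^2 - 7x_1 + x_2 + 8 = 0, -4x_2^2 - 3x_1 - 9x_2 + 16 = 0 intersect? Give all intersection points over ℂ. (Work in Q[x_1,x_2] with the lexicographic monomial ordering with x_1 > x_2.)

{(-4, -4), (1, 1), (-103/2, 11/2)}

Compute a lex Gröbner basis by Buchberger's algorithm.
f_1 = x_1x_2 - 7x_1 - 3x_2^2 + x_2 + 8, LT = x_1x_2.
f_2 = -3x_1 - 4x_2^2 - 9x_2 + 16, LT = x_1.

S(f_1,f_2): lcm = x_1x_2. S = -7x_1 - 4/3x_2^3 - 6x_2^2 + 19/3x_2 + 8.
  leading term x_1: subtract (7/3)·f_2 from -7x_1 - 4/3x_2^3 - 6x_2^2 + 19/3x_2 + 8 → -4/3x_2^3 + 10/3x_2^2 + 82/3x_2 - 88/3
  leading term x_2^3: no divisor's leading term divides it; move -4/3x_2^3 to the remainder.
  leading term x_2^2: no divisor's leading term divides it; move 10/3x_2^2 to the remainder.
  leading term x_2: no divisor's leading term divides it; move 82/3x_2 to the remainder.
  leading term 1: no divisor's leading term divides it; move -88/3 to the remainder.
  remainder -4/3x_2^3 + 10/3x_2^2 + 82/3x_2 - 88/3 ≠ 0; add h_3 = -4/3x_2^3 + 10/3x_2^2 + 82/3x_2 - 88/3 to the basis.

S(f_1,h_3): lcm = x_1x_2^3. S = -9/2x_1x_2^2 + 41/2x_1x_2 - 22x_1 - 3x_2^4 + x_2^3 + 8x_2^2.
  leading term x_1x_2^2: subtract (-9/2x_2)·f_1 from -9/2x_1x_2^2 + 41/2x_1x_2 - 22x_1 - 3x_2^4 + x_2^3 + 8x_2^2 → -11x_1x_2 - 22x_1 - 3x_2^4 - 25/2x_2^3 + 25/2x_2^2 + 36x_2
  leading term x_1x_2: subtract (-11)·f_1 from -11x_1x_2 - 22x_1 - 3x_2^4 - 25/2x_2^3 + 25/2x_2^2 + 36x_2 → -99x_1 - 3x_2^4 - 25/2x_2^3 - 41/2x_2^2 + 47x_2 + 88
  leading term x_1: subtract (33)·f_2 from -99x_1 - 3x_2^4 - 25/2x_2^3 - 41/2x_2^2 + 47x_2 + 88 → -3x_2^4 - 25/2x_2^3 + 223/2x_2^2 + 344x_2 - 440
  leading term x_2^4: subtract (9/4x_2)·h_3 from -3x_2^4 - 25/2x_2^3 + 223/2x_2^2 + 344x_2 - 440 → -20x_2^3 + 50x_2^2 + 410x_2 - 440
  leading term x_2^3: subtract (15)·h_3 from -20x_2^3 + 50x_2^2 + 410x_2 - 440 → 0
  remainder 0.

S(f_2,h_3): leading monomials are coprime, so the S-polynomial reduces to 0 (Buchberger's first criterion).
Every S-polynomial of the final basis reduces to 0, so we have a Gröbner basis.
Inter-reduce: drop elements whose leading term is divisible by another's, tail-reduce, and make monic.
Reduced Gröbner basis: {x_1 + 4/3x_2^2 + 3x_2 - 16/3, x_2^3 - 5/2x_2^2 - 41/2x_2 + 22}.

Elimination: the polynomial x_2^3 - 5/2x_2^2 - 41/2x_2 + 22 lies in the elimination ideal for x_2, so x_2 ∈ {-4, 1, 11/2}. For each such x_2, the remaining basis elements (now univariate) give the rest of the solution.
  x_2 = -4: the earlier basis element becomes x_1 + 4 = 0, giving x_1 = -4 — point (-4, -4).
  x_2 = 1: the earlier basis element becomes x_1 - 1 = 0, giving x_1 = 1 — point (1, 1).
  x_2 = 11/2: the earlier basis element becomes x_1 + 103/2 = 0, giving x_1 = -103/2 — point (-103/2, 11/2).
Check: every point annihilates each of the original generators.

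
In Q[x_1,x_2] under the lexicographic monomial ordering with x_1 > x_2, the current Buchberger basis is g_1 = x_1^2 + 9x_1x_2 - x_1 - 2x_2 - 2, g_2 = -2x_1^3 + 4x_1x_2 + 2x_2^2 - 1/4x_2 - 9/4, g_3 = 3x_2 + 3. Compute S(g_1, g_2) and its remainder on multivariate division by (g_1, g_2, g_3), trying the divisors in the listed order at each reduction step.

lcm(LM(g_1), LM(g_2)) = x_1^3.
S = (lcm/LT(g_1))·g_1 − (lcm/LT(g_2))·g_2 = 9x_1^2x_2 - x_1^2 - 2x_1 + x_2^2 - 1/8x_2 - 9/8.
Reduce S modulo (g_1, g_2, g_3) in that order:
  leading term x_1^2x_2: subtract (9x_2)·g_1 from 9x_1^2x_2 - x_1^2 - 2x_1 + x_2^2 - 1/8x_2 - 9/8 → -x_1^2 - 81x_1x_2^2 + 9x_1x_2 - 2x_1 + 19x_2^2 + 143/8x_2 - 9/8
  leading term x_1^2: subtract (-1)·g_1 from -x_1^2 - 81x_1x_2^2 + 9x_1x_2 - 2x_1 + 19x_2^2 + 143/8x_2 - 9/8 → -81x_1x_2^2 + 18x_1x_2 - 3x_1 + 19x_2^2 + 127/8x_2 - 25/8
  leading term x_1x_2^2: subtract (-27x_1x_2)·g_3 from -81x_1x_2^2 + 18x_1x_2 - 3x_1 + 19x_2^2 + 127/8x_2 - 25/8 → 99x_1x_2 - 3x_1 + 19x_2^2 + 127/8x_2 - 25/8
  leading term x_1x_2: subtract (33x_1)·g_3 from 99x_1x_2 - 3x_1 + 19x_2^2 + 127/8x_2 - 25/8 → -102x_1 + 19x_2^2 + 127/8x_2 - 25/8
  leading term x_1: no divisor's leading term divides it; move -102x_1 to the remainder.
  leading term x_2^2: subtract (19/3x_2)·g_3 from 19x_2^2 + 127/8x_2 - 25/8 → -25/8x_2 - 25/8
  leading term x_2: subtract (-25/24)·g_3 from -25/8x_2 - 25/8 → 0
The remainder -102x_1 is nonzero, so it would be added as the next basis element.

S(g_1, g_2) = 9x_1^2x_2 - x_1^2 - 2x_1 + x_2^2 - 1/8x_2 - 9/8; remainder on division = -102x_1.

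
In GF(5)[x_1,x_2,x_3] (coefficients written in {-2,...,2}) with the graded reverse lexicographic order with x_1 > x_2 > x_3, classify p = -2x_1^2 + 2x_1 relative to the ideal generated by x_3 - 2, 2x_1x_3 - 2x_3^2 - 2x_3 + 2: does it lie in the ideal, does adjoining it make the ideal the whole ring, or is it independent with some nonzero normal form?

First compute the reduced Gröbner basis of I by Buchberger's algorithm.
f_1 = x_3 - 2, LT = x_3.
f_2 = 2x_1x_3 - 2x_3^2 - 2x_3 + 2, LT = x_1x_3.

S(f_1,f_2): lcm = x_1x_3. S = x_3^2 - 2x_1 + x_3 - 1.
  leading term x_3^2: subtract (x_3)·f_1 from x_3^2 - 2x_1 + x_3 - 1 → -2x_1 - 2x_3 - 1
  leading term x_1: no divisor's leading term divides it; move -2x_1 to the remainder.
  leading term x_3: subtract (-2)·f_1 from -2x_3 - 1 → 0
  remainder -2x_1 ≠ 0; add h_3 = -2x_1 to the basis.

S(f_1,h_3): leading monomials are coprime, so the S-polynomial reduces to 0 (Buchberger's first criterion).
S(f_2,h_3): lcm = x_1x_3. S = -x_3^2 - x_3 + 1.
  leading term x_3^2: subtract (-x_3)·f_1 from -x_3^2 - x_3 + 1 → 2x_3 + 1
  leading term x_3: subtract (2)·f_1 from 2x_3 + 1 → 0
  remainder 0.

Every S-polynomial of the final basis reduces to 0, so we have a Gröbner basis.
Inter-reduce: drop elements whose leading term is divisible by another's, tail-reduce, and make monic.
Reduced Gröbner basis: {x_1, x_3 - 2}.
Label its elements g_1 = x_1, g_2 = x_3 - 2.

Reduce p = -2x_1^2 + 2x_1 modulo G:
  leading term x_1^2: subtract (-2x_1)·g_1 from -2x_1^2 + 2x_1 → 2x_1
  leading term x_1: subtract (2)·g_1 from 2x_1 → 0
  normal form = 0.
Since the normal form is 0, p ∈ I.

-2x_1^2 + 2x_1 lies in I (it reduces to 0).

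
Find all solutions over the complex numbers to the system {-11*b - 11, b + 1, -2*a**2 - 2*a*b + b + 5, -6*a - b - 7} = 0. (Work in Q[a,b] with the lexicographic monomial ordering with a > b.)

Compute a lex Gröbner basis by Buchberger's algorithm.
f_1 = -11*b - 11, LT = b.
f_2 = b + 1, LT = b.
f_3 = -2*a**2 - 2*a*b + b + 5, LT = a**2.
f_4 = -6*a - b - 7, LT = a.

The S-polynomials (S(f_1,f_2), S(f_1,f_3), S(f_1,f_4), S(f_2,f_3), S(f_2,f_4), S(f_3,f_4)) all reduce to 0 modulo the current basis, so we have a Gröbner basis.
Inter-reduce: drop elements whose leading term is divisible by another's, tail-reduce, and make monic.
Reduced Gröbner basis: {a + 1, b + 1}.

A lex Gröbner basis eliminates variables successively. Here b + 1 depends only on b, with roots {-1}; lifting each root through the earlier basis elements recovers the full solutions.
  b = -1: the earlier basis element becomes a + 1 = 0, giving a = -1 — point (-1, -1).

{(-1, -1)}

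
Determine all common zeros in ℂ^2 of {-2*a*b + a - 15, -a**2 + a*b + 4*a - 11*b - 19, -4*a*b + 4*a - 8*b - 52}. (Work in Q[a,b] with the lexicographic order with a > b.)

Compute a lex Gröbner basis by Buchberger's algorithm.
f_1 = -2*a*b + a - 15, LT = a*b.
f_2 = -a**2 + a*b + 4*a - 11*b - 19, LT = a**2.
f_3 = -4*a*b + 4*a - 8*b - 52, LT = a*b.

S(f_1,f_2): lcm = a**2*b. S = -1/2*a**2 + a*b**2 + 4*a*b + 15/2*a - 11*b**2 - 19*b.
  leading term a**2: subtract (1/2)·f_2 from -1/2*a**2 + a*b**2 + 4*a*b + 15/2*a - 11*b**2 - 19*b → a*b**2 + 7/2*a*b + 11/2*a - 11*b**2 - 27/2*b + 19/2
  leading term a*b**2: subtract (-1/2*b)·f_1 from a*b**2 + 7/2*a*b + 11/2*a - 11*b**2 - 27/2*b + 19/2 → 4*a*b + 11/2*a - 11*b**2 - 21*b + 19/2
  leading term a*b: subtract (-2)·f_1 from 4*a*b + 11/2*a - 11*b**2 - 21*b + 19/2 → 15/2*a - 11*b**2 - 21*b - 41/2
  leading term a: no divisor's leading term divides it; move 15/2*a to the remainder.
  leading term b**2: no divisor's leading term divides it; move -11*b**2 to the remainder.
  leading term b: no divisor's leading term divides it; move -21*b to the remainder.
  leading term 1: no divisor's leading term divides it; move -41/2 to the remainder.
  remainder 15/2*a - 11*b**2 - 21*b - 41/2 ≠ 0; add h_4 = 15/2*a - 11*b**2 - 21*b - 41/2 to the basis.

S(f_1,f_3): lcm = a*b. S = 1/2*a - 2*b - 11/2.
  leading term a: subtract (1/15)·h_4 from 1/2*a - 2*b - 11/2 → 11/15*b**2 - 3/5*b - 62/15
  leading term b**2: no divisor's leading term divides it; move 11/15*b**2 to the remainder.
  leading term b: no divisor's leading term divides it; move -3/5*b to the remainder.
  leading term 1: no divisor's leading term divides it; move -62/15 to the remainder.
  remainder 11/15*b**2 - 3/5*b - 62/15 ≠ 0; add h_5 = 11/15*b**2 - 3/5*b - 62/15 to the basis.

S(f_2,f_3): lcm = a**2*b. S = a**2 - a*b**2 - 6*a*b - 13*a + 11*b**2 + 19*b.
  leading term a**2: subtract (-1)·f_2 from a**2 - a*b**2 - 6*a*b - 13*a + 11*b**2 + 19*b → -a*b**2 - 5*a*b - 9*a + 11*b**2 + 8*b - 19
  leading term a*b**2: subtract (1/2*b)·f_1 from -a*b**2 - 5*a*b - 9*a + 11*b**2 + 8*b - 19 → -11/2*a*b - 9*a + 11*b**2 + 31/2*b - 19
  leading term a*b: subtract (11/4)·f_1 from -11/2*a*b - 9*a + 11*b**2 + 31/2*b - 19 → -47/4*a + 11*b**2 + 31/2*b + 89/4
  leading term a: subtract (-47/30)·h_4 from -47/4*a + 11*b**2 + 31/2*b + 89/4 → -187/30*b**2 - 87/5*b - 148/15
  leading term b**2: subtract (-17/2)·h_5 from -187/30*b**2 - 87/5*b - 148/15 → -45/2*b - 45
  leading term b: no divisor's leading term divides it; move -45/2*b to the remainder.
  leading term 1: no divisor's leading term divides it; move -45 to the remainder.
  remainder -45/2*b - 45 ≠ 0; add h_6 = -45/2*b - 45 to the basis.

The other S-polynomials (S(f_1,h_4), S(f_2,h_4), S(f_3,h_4), S(f_1,h_5), S(f_2,h_5), S(f_3,h_5), S(h_4,h_5), S(f_1,h_6), S(f_2,h_6), S(f_3,h_6), S(h_4,h_6), S(h_5,h_6)) all reduce to 0 modulo the current basis, so we have a Gröbner basis.
Inter-reduce: drop elements whose leading term is divisible by another's, tail-reduce, and make monic.
Reduced Gröbner basis: {a - 3, b + 2}.

Elimination: the polynomial b + 2 lies in the elimination ideal for b, so b ∈ {-2}. For each such b, the remaining basis elements (now univariate) give the rest of the solution.
  b = -2: the earlier basis element becomes a - 3 = 0, giving a = 3 — point (3, -2).
This is the nonlinear analogue of row-reducing a linear system.

{(3, -2)}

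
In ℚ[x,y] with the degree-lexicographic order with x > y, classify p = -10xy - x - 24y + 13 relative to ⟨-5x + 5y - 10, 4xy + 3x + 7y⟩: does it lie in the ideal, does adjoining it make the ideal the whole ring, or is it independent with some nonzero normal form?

First compute the reduced Gröbner basis of I by Buchberger's algorithm.
f_1 = -5x + 5y - 10, LT = x.
f_2 = 4xy + 3x + 7y, LT = xy.

S(f_1,f_2): lcm = xy. S = -y² - ¾x + ¼y.
  leading term y²: no divisor's leading term divides it; move -y² to the remainder.
  leading term x: subtract (3/20)·f_1 from -¾x + ¼y → -½y + 3/2
  leading term y: no divisor's leading term divides it; move -½y to the remainder.
  leading term 1: no divisor's leading term divides it; move 3/2 to the remainder.
  remainder -y² - ½y + 3/2 ≠ 0; add h_3 = -y² - ½y + 3/2 to the basis.

The other S-polynomials (S(f_1,h_3), S(f_2,h_3)) all reduce to 0 modulo the current basis, so we have a Gröbner basis.
Inter-reduce: drop elements whose leading term is divisible by another's, tail-reduce, and make monic.
Reduced Gröbner basis: {y² + ½y - 3/2, x - y + 2}.
Label its elements g_1 = y² + ½y - 3/2, g_2 = x - y + 2.

Reduce p = -10xy - x - 24y + 13 modulo G:
  leading term xy: subtract (-10y)·g_2 from -10xy - x - 24y + 13 → -10y² - x - 4y + 13
  leading term y²: subtract (-10)·g_1 from -10y² - x - 4y + 13 → -x + y - 2
  leading term x: subtract (-1)·g_2 from -x + y - 2 → 0
  normal form = 0.
Since the normal form is 0, p ∈ I.

-10xy - x - 24y + 13 lies in I (it reduces to 0).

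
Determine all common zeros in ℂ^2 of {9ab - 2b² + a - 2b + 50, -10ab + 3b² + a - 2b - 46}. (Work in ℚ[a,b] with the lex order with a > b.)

{(-2, 2), (-9/14 - sqrt(983)*I/14, 19/14 - sqrt(983)*I/14), (-9/14 + sqrt(983)*I/14, 19/14 + sqrt(983)*I/14)}

Compute a lex Gröbner basis by Buchberger's algorithm.
f_1 = 9ab + a - 2b² - 2b + 50, LT = ab.
f_2 = -10ab + a + 3b² - 2b - 46, LT = ab.

S(f_1,f_2): lcm = ab. S = 19/90a + 7/90b² - 19/45b + 43/45.
  reduce S modulo (f_1, f_2):
  remainder 19/90a + 7/90b² - 19/45b + 43/45 ≠ 0; add h_3 = 19/90a + 7/90b² - 19/45b + 43/45 to the basis.

S(f_1,h_3): lcm = ab. S = 1/9a - 7/19b³ + 16/9b² - 812/171b + 50/9.
  reduce S modulo (f_1, f_2, h_3):
  remainder -7/19b³ + 33/19b² - 86/19b + 96/19 ≠ 0; add h_4 = -7/19b³ + 33/19b² - 86/19b + 96/19 to the basis.

The other S-polynomials (S(f_2,h_3), S(f_1,h_4), S(f_2,h_4), S(h_3,h_4)) all reduce to 0 modulo the current basis, so we have a Gröbner basis.
Inter-reduce: drop elements whose leading term is divisible by another's, tail-reduce, and make monic.
Reduced Gröbner basis: {a + 7/19b² - 2b + 86/19, b³ - 33/7b² + 86/7b - 96/7}.

The lex basis is triangular: the last element involves only b. Solving b³ - 33/7b² + 86/7b - 96/7 = 0 gives b ∈ {2, 19/14 - sqrt(983)*I/14, 19/14 + sqrt(983)*I/14}; substituting each value into the earlier elements determines the remaining variables.
  b = 2: the earlier basis element becomes a + 2 = 0, giving a = -2 — point (-2, 2).
  b = 19/14 - sqrt(983)*I/14: the earlier basis element becomes a + 9/14 + sqrt(983)*I/14 = 0, giving a = -9/14 - sqrt(983)*I/14 — point (-9/14 - sqrt(983)*I/14, 19/14 - sqrt(983)*I/14).
  b = 19/14 + sqrt(983)*I/14: the earlier basis element becomes a + 9/14 - sqrt(983)*I/14 = 0, giving a = -9/14 + sqrt(983)*I/14 — point (-9/14 + sqrt(983)*I/14, 19/14 + sqrt(983)*I/14).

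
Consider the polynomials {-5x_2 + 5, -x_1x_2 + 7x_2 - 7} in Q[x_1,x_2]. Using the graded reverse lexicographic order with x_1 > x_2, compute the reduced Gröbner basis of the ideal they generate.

f_1 = -5x_2 + 5, LT = x_2.
f_2 = -x_1x_2 + 7x_2 - 7, LT = x_1x_2.

S(f_1,f_2): lcm = x_1x_2. S = -x_1 + 7x_2 - 7.
  leading term x_1: no divisor's leading term divides it; move -x_1 to the remainder.
  leading term x_2: subtract (-7/5)·f_1 from 7x_2 - 7 → 0
  remainder -x_1 ≠ 0; add g_3 = -x_1 to the basis.

The other S-polynomials (S(f_1,g_3), S(f_2,g_3)) all reduce to 0 modulo the current basis, so we have a Gröbner basis.
Inter-reduce: drop elements whose leading term is divisible by another's, tail-reduce, and make monic.

G = {x_1, x_2 - 1}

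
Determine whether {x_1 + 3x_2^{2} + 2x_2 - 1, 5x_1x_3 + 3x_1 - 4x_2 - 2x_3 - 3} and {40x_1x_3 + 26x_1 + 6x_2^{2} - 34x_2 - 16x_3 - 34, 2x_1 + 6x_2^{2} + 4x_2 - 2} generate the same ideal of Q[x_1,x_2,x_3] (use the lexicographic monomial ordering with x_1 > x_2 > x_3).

No, the ideals differ.

For a fixed monomial order, each ideal has a unique reduced Gröbner basis; comparing bases decides equality.
Buchberger on the first generating set:
f_1 = x_1 + 3x_2^{2} + 2x_2 - 1, LT = x_1.
f_2 = 5x_1x_3 + 3x_1 - 4x_2 - 2x_3 - 3, LT = x_1x_3.

S(f_1,f_2): lcm = x_1x_3. S = -\tfrac{3}{5}x_1 + 3x_2^{2}x_3 + 2x_2x_3 + \tfrac{4}{5}x_2 - \tfrac{3}{5}x_3 + \tfrac{3}{5}.
  leading term x_1: subtract (-\tfrac{3}{5})·f_1 from -\tfrac{3}{5}x_1 + 3x_2^{2}x_3 + 2x_2x_3 + \tfrac{4}{5}x_2 - \tfrac{3}{5}x_3 + \tfrac{3}{5} → 3x_2^{2}x_3 + \tfrac{9}{5}x_2^{2} + 2x_2x_3 + 2x_2 - \tfrac{3}{5}x_3
  leading term x_2^{2}x_3: no divisor's leading term divides it; move 3x_2^{2}x_3 to the remainder.
  leading term x_2^{2}: no divisor's leading term divides it; move \tfrac{9}{5}x_2^{2} to the remainder.
  leading term x_2x_3: no divisor's leading term divides it; move 2x_2x_3 to the remainder.
  leading term x_2: no divisor's leading term divides it; move 2x_2 to the remainder.
  leading term x_3: no divisor's leading term divides it; move -\tfrac{3}{5}x_3 to the remainder.
  remainder 3x_2^{2}x_3 + \tfrac{9}{5}x_2^{2} + 2x_2x_3 + 2x_2 - \tfrac{3}{5}x_3 ≠ 0; add g_3 = 3x_2^{2}x_3 + \tfrac{9}{5}x_2^{2} + 2x_2x_3 + 2x_2 - \tfrac{3}{5}x_3 to the basis.

S(f_1,g_3): leading monomials are coprime, so the S-polynomial reduces to 0 (Buchberger's first criterion).
S(f_2,g_3): lcm = x_1x_2^{2}x_3. S = -\tfrac{2}{3}x_1x_2x_3 - \tfrac{2}{3}x_1x_2 + \tfrac{1}{5}x_1x_3 - \tfrac{4}{5}x_2^{3} - \tfrac{2}{5}x_2^{2}x_3 - \tfrac{3}{5}x_2^{2}.
  leading term x_1x_2x_3: subtract (-\tfrac{2}{3}x_2x_3)·f_1 from -\tfrac{2}{3}x_1x_2x_3 - \tfrac{2}{3}x_1x_2 + \tfrac{1}{5}x_1x_3 - \tfrac{4}{5}x_2^{3} - \tfrac{2}{5}x_2^{2}x_3 - \tfrac{3}{5}x_2^{2} → -\tfrac{2}{3}x_1x_2 + \tfrac{1}{5}x_1x_3 + 2x_2^{3}x_3 - \tfrac{4}{5}x_2^{3} + \tfrac{14}{15}x_2^{2}x_3 - \tfrac{3}{5}x_2^{2} - \tfrac{2}{3}x_2x_3
  leading term x_1x_2: subtract (-\tfrac{2}{3}x_2)·f_1 from -\tfrac{2}{3}x_1x_2 + \tfrac{1}{5}x_1x_3 + 2x_2^{3}x_3 - \tfrac{4}{5}x_2^{3} + \tfrac{14}{15}x_2^{2}x_3 - \tfrac{3}{5}x_2^{2} - \tfrac{2}{3}x_2x_3 → \tfrac{1}{5}x_1x_3 + 2x_2^{3}x_3 + \tfrac{6}{5}x_2^{3} + \tfrac{14}{15}x_2^{2}x_3 + \tfrac{11}{15}x_2^{2} - \tfrac{2}{3}x_2x_3 - \tfrac{2}{3}x_2
  leading term x_1x_3: subtract (\tfrac{1}{5}x_3)·f_1 from \tfrac{1}{5}x_1x_3 + 2x_2^{3}x_3 + \tfrac{6}{5}x_2^{3} + \tfrac{14}{15}x_2^{2}x_3 + \tfrac{11}{15}x_2^{2} - \tfrac{2}{3}x_2x_3 - \tfrac{2}{3}x_2 → 2x_2^{3}x_3 + \tfrac{6}{5}x_2^{3} + \tfrac{1}{3}x_2^{2}x_3 + \tfrac{11}{15}x_2^{2} - \tfrac{16}{15}x_2x_3 - \tfrac{2}{3}x_2 + \tfrac{1}{5}x_3
  leading term x_2^{3}x_3: subtract (\tfrac{2}{3}x_2)·g_3 from 2x_2^{3}x_3 + \tfrac{6}{5}x_2^{3} + \tfrac{1}{3}x_2^{2}x_3 + \tfrac{11}{15}x_2^{2} - \tfrac{16}{15}x_2x_3 - \tfrac{2}{3}x_2 + \tfrac{1}{5}x_3 → -x_2^{2}x_3 - \tfrac{3}{5}x_2^{2} - \tfrac{2}{3}x_2x_3 - \tfrac{2}{3}x_2 + \tfrac{1}{5}x_3
  leading term x_2^{2}x_3: subtract (-\tfrac{1}{3})·g_3 from -x_2^{2}x_3 - \tfrac{3}{5}x_2^{2} - \tfrac{2}{3}x_2x_3 - \tfrac{2}{3}x_2 + \tfrac{1}{5}x_3 → 0
  remainder 0.

Every S-polynomial of the final basis reduces to 0, so we have a Gröbner basis.
Inter-reduce: drop elements whose leading term is divisible by another's, tail-reduce, and make monic.
Reduced Gröbner basis: {x_1 + 3x_2^{2} + 2x_2 - 1, x_2^{2}x_3 + \tfrac{3}{5}x_2^{2} + \tfrac{2}{3}x_2x_3 + \tfrac{2}{3}x_2 - \tfrac{1}{5}x_3}.

Buchberger on the second generating set:
h_1 = 40x_1x_3 + 26x_1 + 6x_2^{2} - 34x_2 - 16x_3 - 34, LT = x_1x_3.
h_2 = 2x_1 + 6x_2^{2} + 4x_2 - 2, LT = x_1.

S(h_1,h_2): lcm = x_1x_3. S = \tfrac{13}{20}x_1 - 3x_2^{2}x_3 + \tfrac{3}{20}x_2^{2} - 2x_2x_3 - \tfrac{17}{20}x_2 + \tfrac{3}{5}x_3 - \tfrac{17}{20}.
  leading term x_1: subtract (\tfrac{13}{40})·h_2 from \tfrac{13}{20}x_1 - 3x_2^{2}x_3 + \tfrac{3}{20}x_2^{2} - 2x_2x_3 - \tfrac{17}{20}x_2 + \tfrac{3}{5}x_3 - \tfrac{17}{20} → -3x_2^{2}x_3 - \tfrac{9}{5}x_2^{2} - 2x_2x_3 - \tfrac{43}{20}x_2 + \tfrac{3}{5}x_3 - \tfrac{1}{5}
  leading term x_2^{2}x_3: no divisor's leading term divides it; move -3x_2^{2}x_3 to the remainder.
  leading term x_2^{2}: no divisor's leading term divides it; move -\tfrac{9}{5}x_2^{2} to the remainder.
  leading term x_2x_3: no divisor's leading term divides it; move -2x_2x_3 to the remainder.
  leading term x_2: no divisor's leading term divides it; move -\tfrac{43}{20}x_2 to the remainder.
  leading term x_3: no divisor's leading term divides it; move \tfrac{3}{5}x_3 to the remainder.
  leading term 1: no divisor's leading term divides it; move -\tfrac{1}{5} to the remainder.
  remainder -3x_2^{2}x_3 - \tfrac{9}{5}x_2^{2} - 2x_2x_3 - \tfrac{43}{20}x_2 + \tfrac{3}{5}x_3 - \tfrac{1}{5} ≠ 0; add k_3 = -3x_2^{2}x_3 - \tfrac{9}{5}x_2^{2} - 2x_2x_3 - \tfrac{43}{20}x_2 + \tfrac{3}{5}x_3 - \tfrac{1}{5} to the basis.

S(h_1,k_3): lcm = x_1x_2^{2}x_3. S = \tfrac{1}{20}x_1x_2^{2} - \tfrac{2}{3}x_1x_2x_3 - \tfrac{43}{60}x_1x_2 + \tfrac{1}{5}x_1x_3 - \tfrac{1}{15}x_1 + \tfrac{3}{20}x_2^{4} - \tfrac{17}{20}x_2^{3} - \tfrac{2}{5}x_2^{2}x_3 - \tfrac{17}{20}x_2^{2}.
  leading term x_1x_2^{2}: subtract (\tfrac{1}{40}x_2^{2})·h_2 from \tfrac{1}{20}x_1x_2^{2} - \tfrac{2}{3}x_1x_2x_3 - \tfrac{43}{60}x_1x_2 + \tfrac{1}{5}x_1x_3 - \tfrac{1}{15}x_1 + \tfrac{3}{20}x_2^{4} - \tfrac{17}{20}x_2^{3} - \tfrac{2}{5}x_2^{2}x_3 - \tfrac{17}{20}x_2^{2} → -\tfrac{2}{3}x_1x_2x_3 - \tfrac{43}{60}x_1x_2 + \tfrac{1}{5}x_1x_3 - \tfrac{1}{15}x_1 - \tfrac{19}{20}x_2^{3} - \tfrac{2}{5}x_2^{2}x_3 - \tfrac{4}{5}x_2^{2}
  leading term x_1x_2x_3: subtract (-\tfrac{1}{60}x_2)·h_1 from -\tfrac{2}{3}x_1x_2x_3 - \tfrac{43}{60}x_1x_2 + \tfrac{1}{5}x_1x_3 - \tfrac{1}{15}x_1 - \tfrac{19}{20}x_2^{3} - \tfrac{2}{5}x_2^{2}x_3 - \tfrac{4}{5}x_2^{2} → -\tfrac{17}{60}x_1x_2 + \tfrac{1}{5}x_1x_3 - \tfrac{1}{15}x_1 - \tfrac{17}{20}x_2^{3} - \tfrac{2}{5}x_2^{2}x_3 - \tfrac{41}{30}x_2^{2} - \tfrac{4}{15}x_2x_3 - \tfrac{17}{30}x_2
  leading term x_1x_2: subtract (-\tfrac{17}{120}x_2)·h_2 from -\tfrac{17}{60}x_1x_2 + \tfrac{1}{5}x_1x_3 - \tfrac{1}{15}x_1 - \tfrac{17}{20}x_2^{3} - \tfrac{2}{5}x_2^{2}x_3 - \tfrac{41}{30}x_2^{2} - \tfrac{4}{15}x_2x_3 - \tfrac{17}{30}x_2 → \tfrac{1}{5}x_1x_3 - \tfrac{1}{15}x_1 - \tfrac{2}{5}x_2^{2}x_3 - \tfrac{4}{5}x_2^{2} - \tfrac{4}{15}x_2x_3 - \tfrac{17}{20}x_2
  leading term x_1x_3: subtract (\tfrac{1}{200})·h_1 from \tfrac{1}{5}x_1x_3 - \tfrac{1}{15}x_1 - \tfrac{2}{5}x_2^{2}x_3 - \tfrac{4}{5}x_2^{2} - \tfrac{4}{15}x_2x_3 - \tfrac{17}{20}x_2 → -\tfrac{59}{300}x_1 - \tfrac{2}{5}x_2^{2}x_3 - \tfrac{83}{100}x_2^{2} - \tfrac{4}{15}x_2x_3 - \tfrac{17}{25}x_2 + \tfrac{2}{25}x_3 + \tfrac{17}{100}
  leading term x_1: subtract (-\tfrac{59}{600})·h_2 from -\tfrac{59}{300}x_1 - \tfrac{2}{5}x_2^{2}x_3 - \tfrac{83}{100}x_2^{2} - \tfrac{4}{15}x_2x_3 - \tfrac{17}{25}x_2 + \tfrac{2}{25}x_3 + \tfrac{17}{100} → -\tfrac{2}{5}x_2^{2}x_3 - \tfrac{6}{25}x_2^{2} - \tfrac{4}{15}x_2x_3 - \tfrac{43}{150}x_2 + \tfrac{2}{25}x_3 - \tfrac{2}{75}
  leading term x_2^{2}x_3: subtract (\tfrac{2}{15})·k_3 from -\tfrac{2}{5}x_2^{2}x_3 - \tfrac{6}{25}x_2^{2} - \tfrac{4}{15}x_2x_3 - \tfrac{43}{150}x_2 + \tfrac{2}{25}x_3 - \tfrac{2}{75} → 0
  remainder 0.

S(h_2,k_3): leading monomials are coprime, so the S-polynomial reduces to 0 (Buchberger's first criterion).
Every S-polynomial of the final basis reduces to 0, so we have a Gröbner basis.
Inter-reduce: drop elements whose leading term is divisible by another's, tail-reduce, and make monic.
Reduced Gröbner basis: {x_1 + 3x_2^{2} + 2x_2 - 1, x_2^{2}x_3 + \tfrac{3}{5}x_2^{2} + \tfrac{2}{3}x_2x_3 + \tfrac{43}{60}x_2 - \tfrac{1}{5}x_3 + \tfrac{1}{15}}.

Since the reduced bases disagree, the two ideals are not the same.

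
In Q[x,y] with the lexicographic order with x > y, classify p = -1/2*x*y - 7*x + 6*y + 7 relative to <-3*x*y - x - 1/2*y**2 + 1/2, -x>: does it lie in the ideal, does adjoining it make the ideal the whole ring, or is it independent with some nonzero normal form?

Adjoining -1/2*x*y - 7*x + 6*y + 7 makes the ideal the whole ring: the system is inconsistent.

First compute the reduced Gröbner basis of I by Buchberger's algorithm.
f_1 = -3*x*y - x - 1/2*y**2 + 1/2, LT = x*y.
f_2 = -x, LT = x.

S(f_1,f_2): lcm = x*y. S = 1/3*x + 1/6*y**2 - 1/6.
  leading term x: subtract (-1/3)·f_2 from 1/3*x + 1/6*y**2 - 1/6 → 1/6*y**2 - 1/6
  leading term y**2: no divisor's leading term divides it; move 1/6*y**2 to the remainder.
  leading term 1: no divisor's leading term divides it; move -1/6 to the remainder.
  remainder 1/6*y**2 - 1/6 ≠ 0; add h_3 = 1/6*y**2 - 1/6 to the basis.

S(f_1,h_3): lcm = x*y**2. S = 1/3*x*y + x + 1/6*y**3 - 1/6*y.
  leading term x*y: subtract (-1/9)·f_1 from 1/3*x*y + x + 1/6*y**3 - 1/6*y → 8/9*x + 1/6*y**3 - 1/18*y**2 - 1/6*y + 1/18
  leading term x: subtract (-8/9)·f_2 from 8/9*x + 1/6*y**3 - 1/18*y**2 - 1/6*y + 1/18 → 1/6*y**3 - 1/18*y**2 - 1/6*y + 1/18
  leading term y**3: subtract (y)·h_3 from 1/6*y**3 - 1/18*y**2 - 1/6*y + 1/18 → -1/18*y**2 + 1/18
  leading term y**2: subtract (-1/3)·h_3 from -1/18*y**2 + 1/18 → 0
  remainder 0.

S(f_2,h_3): leading monomials are coprime, so the S-polynomial reduces to 0 (Buchberger's first criterion).
Every S-polynomial of the final basis reduces to 0, so we have a Gröbner basis.
Inter-reduce: drop elements whose leading term is divisible by another's, tail-reduce, and make monic.
Reduced Gröbner basis: {x, y**2 - 1}.
Label its elements g_1 = x, g_2 = y**2 - 1.

Reduce p = -1/2*x*y - 7*x + 6*y + 7 modulo G:
  leading term x*y: subtract (-1/2*y)·g_1 from -1/2*x*y - 7*x + 6*y + 7 → -7*x + 6*y + 7
  leading term x: subtract (-7)·g_1 from -7*x + 6*y + 7 → 6*y + 7
  leading term y: no divisor's leading term divides it; move 6*y to the remainder.
  leading term 1: no divisor's leading term divides it; move 7 to the remainder.
  normal form = 6*y + 7.
The normal form is nonzero, so p ∉ I. Since p minus its normal form lies in I, I + (p) = I + (r) where r = 6*y + 7; decide whether this ideal is the whole ring.
Run Buchberger on G together with r (pairs among the g_i already reduce to 0 since G is a Gröbner basis):
g_1 = x, LT = x.
g_2 = y**2 - 1, LT = y**2.
r = 6*y + 7, LT = y.

S(g_1,g_2): leading monomials are coprime, so the S-polynomial reduces to 0 (Buchberger's first criterion).
S(g_1,r): leading monomials are coprime, so the S-polynomial reduces to 0 (Buchberger's first criterion).
S(g_2,r): lcm = y**2. S = -7/6*y - 1.
  leading term y: subtract (-7/36)·r from -7/6*y - 1 → 13/36
  leading term 1: no divisor's leading term divides it; move 13/36 to the remainder.
  remainder 13/36 ≠ 0; add m_4 = 13/36 to the basis.

S(g_1,m_4): leading monomials are coprime, so the S-polynomial reduces to 0 (Buchberger's first criterion).
S(g_2,m_4): leading monomials are coprime, so the S-polynomial reduces to 0 (Buchberger's first criterion).
S(r,m_4): leading monomials are coprime, so the S-polynomial reduces to 0 (Buchberger's first criterion).
Every S-polynomial of the final basis reduces to 0, so we have a Gröbner basis.
Inter-reduce: drop elements whose leading term is divisible by another's, tail-reduce, and make monic.
Reduced Gröbner basis: {1}.
The reduced Gröbner basis of I + (p) is {1}: the ideal is the whole ring, so the enlarged system has no common solution — adjoining p is inconsistent.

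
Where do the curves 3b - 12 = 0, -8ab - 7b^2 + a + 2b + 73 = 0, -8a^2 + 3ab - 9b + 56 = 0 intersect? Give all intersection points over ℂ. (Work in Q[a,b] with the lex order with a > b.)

Compute a lex Gröbner basis by Buchberger's algorithm.
f_1 = 3b - 12, LT = b.
f_2 = -8ab + a - 7b^2 + 2b + 73, LT = ab.
f_3 = -8a^2 + 3ab - 9b + 56, LT = a^2.

S(f_1,f_2): lcm = ab. S = -31/8a - 7/8b^2 + 1/4b + 73/8.
  leading term a: no divisor's leading term divides it; move -31/8a to the remainder.
  leading term b^2: subtract (-7/24b)·f_1 from -7/8b^2 + 1/4b + 73/8 → -13/4b + 73/8
  leading term b: subtract (-13/12)·f_1 from -13/4b + 73/8 → -31/8
  leading term 1: no divisor's leading term divides it; move -31/8 to the remainder.
  remainder -31/8a - 31/8 ≠ 0; add h_4 = -31/8a - 31/8 to the basis.

S(f_1,f_3): leading monomials are coprime, so the S-polynomial reduces to 0 (Buchberger's first criterion).
S(f_2,f_3): lcm = a^2b. S = -1/8a^2 + 5/4ab^2 - 1/4ab - 73/8a - 9/8b^2 + 7b.
  leading term a^2: subtract (1/64)·f_3 from -1/8a^2 + 5/4ab^2 - 1/4ab - 73/8a - 9/8b^2 + 7b → 5/4ab^2 - 19/64ab - 73/8a - 9/8b^2 + 457/64b - 7/8
  leading term ab^2: subtract (5/12ab)·f_1 from 5/4ab^2 - 19/64ab - 73/8a - 9/8b^2 + 457/64b - 7/8 → 301/64ab - 73/8a - 9/8b^2 + 457/64b - 7/8
  leading term ab: subtract (301/192a)·f_1 from 301/64ab - 73/8a - 9/8b^2 + 457/64b - 7/8 → 155/16a - 9/8b^2 + 457/64b - 7/8
  leading term a: subtract (-5/2)·h_4 from 155/16a - 9/8b^2 + 457/64b - 7/8 → -9/8b^2 + 457/64b - 169/16
  leading term b^2: subtract (-3/8b)·f_1 from -9/8b^2 + 457/64b - 169/16 → 169/64b - 169/16
  leading term b: subtract (169/192)·f_1 from 169/64b - 169/16 → 0
  remainder 0.

S(f_1,h_4): leading monomials are coprime, so the S-polynomial reduces to 0 (Buchberger's first criterion).
S(f_2,h_4): lcm = ab. S = -1/8a + 7/8b^2 - 5/4b - 73/8.
  leading term a: subtract (1/31)·h_4 from -1/8a + 7/8b^2 - 5/4b - 73/8 → 7/8b^2 - 5/4b - 9
  leading term b^2: subtract (7/24b)·f_1 from 7/8b^2 - 5/4b - 9 → 9/4b - 9
  leading term b: subtract (3/4)·f_1 from 9/4b - 9 → 0
  remainder 0.

S(f_3,h_4): lcm = a^2. S = -3/8ab - a + 9/8b - 7.
  leading term ab: subtract (-1/8a)·f_1 from -3/8ab - a + 9/8b - 7 → -5/2a + 9/8b - 7
  leading term a: subtract (20/31)·h_4 from -5/2a + 9/8b - 7 → 9/8b - 9/2
  leading term b: subtract (3/8)·f_1 from 9/8b - 9/2 → 0
  remainder 0.

Every S-polynomial of the final basis reduces to 0, so we have a Gröbner basis.
Inter-reduce: drop elements whose leading term is divisible by another's, tail-reduce, and make monic.
Reduced Gröbner basis: {a + 1, b - 4}.

A lex Gröbner basis eliminates variables successively. Here b - 4 depends only on b, with roots {4}; lifting each root through the earlier basis elements recovers the full solutions.
  b = 4: the earlier basis element becomes a + 1 = 0, giving a = -1 — point (-1, 4).
Substituting each solution back into the original system confirms all equations vanish.

{(-1, 4)}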